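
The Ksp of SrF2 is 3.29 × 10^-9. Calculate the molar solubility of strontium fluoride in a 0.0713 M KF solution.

SrF2(s) <=> Sr^2+(aq) + 2 F^-(aq)
Ksp = [Sr^2+][F^-]^2
Let s be the molar solubility in this solution. [Sr^2+] = s, [F^-] = 0.0713 + 2s ≈ 0.0713 (Ksp is small, so little additional dissolves).
Ksp ≈ s × (0.0713)^2
s = 6.47 × 10^-7 M
Check: 2s = 1.3 × 10^-6 ≪ 0.0713, so the approximation is valid.

6.47e-7 M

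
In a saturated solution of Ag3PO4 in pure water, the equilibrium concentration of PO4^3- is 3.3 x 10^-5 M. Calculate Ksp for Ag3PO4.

3.2e-17

Ag3PO4(s) ⇌ 3 Ag^+ + PO4^3-
Stoichiometry gives [Ag^+] = (3/1)[PO4^3-] = 9.90 × 10^-5 M.
Ksp = [Ag^+]^3[PO4^3-]
Ksp = (9.90 x 10^-5)^3 × 3.3 × 10^-5 = 3.2 x 10^-17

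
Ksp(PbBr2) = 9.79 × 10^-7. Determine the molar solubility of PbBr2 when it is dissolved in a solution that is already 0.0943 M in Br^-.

s = 1.10 × 10^-4 M

PbBr2(s) ⇌ Pb^2+(aq) + 2 Br^-(aq)
Ksp = [Pb^2+][Br^-]^2
If s mol/L dissolves here, [Pb^2+] = s, [Br^-] = 0.0943 + 2s ≈ 0.0943 (Ksp is small, so little additional dissolves).
Ksp ≈ s × (0.0943)^2
s = 1.10 × 10^-4 M
Check: 2s = 2.2 × 10^-4 ≪ 0.0943, so the approximation is valid.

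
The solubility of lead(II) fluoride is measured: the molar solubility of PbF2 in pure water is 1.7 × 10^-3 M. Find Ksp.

Ksp ≈ 2.0e-8

PbF2(s) ⇌ Pb^2+(aq) + 2 F^-(aq)
If s mol/L of PbF2 dissolves, [Pb^2+] = s and [F^-] = 2s.
Ksp = [Pb^2+][F^-]^2
Ksp = s(2s)^2 = 4s^3
Ksp = 4 × (1.7 × 10^-3)^3 = 2.0 × 10^-8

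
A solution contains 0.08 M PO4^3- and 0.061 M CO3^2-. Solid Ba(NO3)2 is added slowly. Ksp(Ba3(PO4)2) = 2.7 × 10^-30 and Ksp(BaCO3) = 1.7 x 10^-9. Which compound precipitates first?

Ba3(PO4)2

Each salt begins to precipitate when Q = Ksp, i.e. when [Ba^2+] reaches its threshold.
For Ba3(PO4)2: 2.7 × 10^-30 = (0.08)^2 × [Ba^2+]^3  ⇒  [Ba^2+] = 7.5 x 10^-10 M.
For BaCO3: 1.7 x 10^-9 = 0.061 × [Ba^2+]  ⇒  [Ba^2+] = 2.8 × 10^-8 M.
The salt with the lower threshold [Ba^2+] precipitates first: Ba3(PO4)2.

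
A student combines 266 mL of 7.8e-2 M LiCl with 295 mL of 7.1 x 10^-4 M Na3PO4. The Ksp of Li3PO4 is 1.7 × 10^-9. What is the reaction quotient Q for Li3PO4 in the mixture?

Total volume = 266 + 295 = 561 mL.
[Li^+] = 7.8 × 10^-2 × (266/561) = 3.70 × 10^-2 M
[PO4^3-] = 7.1 × 10^-4 × (295/561) = 3.73 × 10^-4 M
Li3PO4(s) ⇌ 3 Li^+ + PO4^3-, so Q = [Li^+]^3[PO4^3-]
Q = (3.70 x 10^-2)^3(3.73 × 10^-4) = 1.9 × 10^-8
Q > Ksp, so Li3PO4 will precipitate.

Q ≈ 1.9 × 10^-8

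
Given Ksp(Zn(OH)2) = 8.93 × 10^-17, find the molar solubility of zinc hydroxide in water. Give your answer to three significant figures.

s = 2.82 × 10^-6 M

Zn(OH)2(s) ⇌ Zn^2+ + 2 OH^-
Ksp = [Zn^2+][OH^-]^2
With molar solubility s: [Zn^2+] = s, [OH^-] = 2s.
So Ksp = s × (2s)^2 = 4s^3
s^3 = 8.93 × 10^-17 / 4, so s = 2.82 × 10^-6 M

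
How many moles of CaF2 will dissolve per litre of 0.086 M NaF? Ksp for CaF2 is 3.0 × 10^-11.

CaF2(s) ⇌ Ca^2+ + 2 F^-
Ksp = [Ca^2+][F^-]^2
Let s = moles of CaF2 that dissolve per litre. [Ca^2+] = s, [F^-] = 0.086 + 2s ≈ 0.086 (Ksp is small, so little additional dissolves).
Ksp ≈ s × (0.086)^2
s = 4.1 x 10^-9 M
Check: 2s = 8.1 x 10^-9 ≪ 0.086, so the approximation is valid.

4.1 × 10^-9 M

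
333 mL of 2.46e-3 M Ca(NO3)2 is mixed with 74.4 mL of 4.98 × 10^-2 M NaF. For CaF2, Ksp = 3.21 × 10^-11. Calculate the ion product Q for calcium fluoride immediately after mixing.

Total volume = 333 + 74.4 = 407.4 mL.
[Ca^2+] = 2.46 × 10^-3 × (333/407.4) = 2.011 × 10^-3 M
[F^-] = 4.98 × 10^-2 × (74.4/407.4) = 9.095 × 10^-3 M
CaF2(s) ⇌ Ca^2+(aq) + 2 F^-(aq), so Q = [Ca^2+][F^-]^2
Q = (2.011 × 10^-3)(9.095 x 10^-3)^2 = 1.66 × 10^-7
Q > Ksp, so CaF2 will precipitate.

1.66 × 10^-7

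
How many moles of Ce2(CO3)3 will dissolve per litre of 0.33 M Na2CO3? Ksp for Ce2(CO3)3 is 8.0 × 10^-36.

Ce2(CO3)3(s) ⇌ 2 Ce^3+ + 3 CO3^2-
Ksp = [Ce^3+]^2[CO3^2-]^3
If s mol/L dissolves here, [Ce^3+] = 2s, [CO3^2-] = 0.33 + 3s ≈ 0.33 (since CO3^2- from Na2CO3 dominates).
Ksp ≈ (2s)^2 × (0.33)^3
s = 7.5 x 10^-18 M
Check: 3s = 2.2 × 10^-17 ≪ 0.33, so the approximation is valid.

s ≈ 7.5 x 10^-18 M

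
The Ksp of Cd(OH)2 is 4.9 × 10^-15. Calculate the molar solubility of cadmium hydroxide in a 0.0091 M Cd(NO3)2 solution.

s ≈ 3.7 × 10^-7 M

Cd(OH)2(s) ⇌ Cd^2+(aq) + 2 OH^-(aq)
Ksp = [Cd^2+][OH^-]^2
If s mol/L dissolves here, [Cd^2+] = 0.0091 + s ≈ 0.0091, [OH^-] = 2s (common-ion effect: Cd^2+ is already 0.0091 M).
Ksp ≈ 0.0091 × (2s)^2
s = 3.7 x 10^-7 M
Check: s = 3.7 × 10^-7 ≪ 0.0091, so the approximation is valid.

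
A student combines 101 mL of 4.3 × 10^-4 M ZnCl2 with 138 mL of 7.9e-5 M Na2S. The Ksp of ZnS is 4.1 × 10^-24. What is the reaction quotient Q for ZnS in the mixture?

Q = 8.3 × 10^-9

Total volume = 101 + 138 = 239 mL.
[Zn^2+] = 4.3 × 10^-4 × (101/239) = 1.82 x 10^-4 M
[S^2-] = 7.9 × 10^-5 × (138/239) = 4.56 × 10^-5 M
ZnS(s) ⇌ Zn^2+ + S^2-, so Q = [Zn^2+][S^2-]
Q = (1.82 × 10^-4)(4.56 × 10^-5) = 8.3 × 10^-9
Q > Ksp, so ZnS will precipitate.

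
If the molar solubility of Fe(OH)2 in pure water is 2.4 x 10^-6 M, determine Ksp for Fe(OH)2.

5.5 × 10^-17

Fe(OH)2(s) ⇌ Fe^2+ + 2 OH^-
For each mole of Fe(OH)2 that dissolves: [Fe^2+] = s, [OH^-] = 2s.
Ksp = [Fe^2+][OH^-]^2
So Ksp = s × (2s)^2 = 4s^3
Ksp = 4 × (2.4 × 10^-6)^3 = 5.5 × 10^-17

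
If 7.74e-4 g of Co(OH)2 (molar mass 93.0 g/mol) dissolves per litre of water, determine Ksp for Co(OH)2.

Molar solubility s = (7.74 x 10^-4 g/L) / (93.0 g/mol) = 8.323 × 10^-6 M.
Co(OH)2(s) <=> Co^2+(aq) + 2 OH^-(aq)
For each mole of Co(OH)2 that dissolves: [Co^2+] = s, [OH^-] = 2s.
Ksp = [Co^2+][OH^-]^2
So Ksp = s × (2s)^2 = 4s^3
Ksp = 4 × (8.323 × 10^-6)^3 = 2.31 × 10^-15

2.31 x 10^-15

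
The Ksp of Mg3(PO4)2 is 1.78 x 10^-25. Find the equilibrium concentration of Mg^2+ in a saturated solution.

1.32 × 10^-5 M

Mg3(PO4)2(s) <=> 3 Mg^2+ + 2 PO4^3-
Ksp = [Mg^2+]^3[PO4^3-]^2
If s mol/L of Mg3(PO4)2 dissolves, [Mg^2+] = 3s and [PO4^3-] = 2s.
Ksp = (3s)^3(2s)^2 = 108s^5
s = (1.78 x 10^-25 / 108)^(1/5) = 4.399 × 10^-6 M
[Mg^2+] = 3s = 1.32 × 10^-5 M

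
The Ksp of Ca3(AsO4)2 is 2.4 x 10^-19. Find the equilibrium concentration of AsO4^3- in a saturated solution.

Ca3(AsO4)2(s) <=> 3 Ca^2+ + 2 AsO4^3-
Ksp = [Ca^2+]^3[AsO4^3-]^2
Let s = molar solubility. Then [Ca^2+] = 3s and [AsO4^3-] = 2s.
Substituting: Ksp = (3s)^3(2s)^2 = 108s^5
Solving, s = (2.4 x 10^-19/108)^(1/5) = 7.40 x 10^-5 M
[AsO4^3-] = 2s = 1.5 × 10^-4 M

1.5e-4 M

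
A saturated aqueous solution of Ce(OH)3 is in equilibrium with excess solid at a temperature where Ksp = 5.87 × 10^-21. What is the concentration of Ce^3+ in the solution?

3.84e-6 M

Ce(OH)3(s) ⇌ Ce^3+ + 3 OH^-
Ksp = [Ce^3+][OH^-]^3
For each mole of Ce(OH)3 that dissolves: [Ce^3+] = s, [OH^-] = 3s.
Ksp = s(3s)^3 = 27s^4
Solving, s = (5.87 × 10^-21/27)^(1/4) = 3.840 x 10^-6 M
[Ce^3+] = s = 3.84 × 10^-6 M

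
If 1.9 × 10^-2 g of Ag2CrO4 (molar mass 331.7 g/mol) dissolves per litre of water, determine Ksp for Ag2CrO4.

Molar solubility s = (1.9 × 10^-2 g/L) / (331.7 g/mol) = 5.73 × 10^-5 M.
Ag2CrO4(s) ⇌ 2 Ag^+(aq) + CrO4^2-(aq)
If s mol/L of Ag2CrO4 dissolves, [Ag^+] = 2s and [CrO4^2-] = s.
Ksp = [Ag^+]^2[CrO4^2-]
So Ksp = (2s)^2 × s = 4s^3
Ksp = 4 × (5.73 x 10^-5)^3 = 7.5 x 10^-13

Ksp ≈ 7.5 x 10^-13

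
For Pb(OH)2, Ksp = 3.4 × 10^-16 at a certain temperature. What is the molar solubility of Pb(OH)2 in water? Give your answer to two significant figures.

Pb(OH)2(s) ⇌ Pb^2+(aq) + 2 OH^-(aq)
Ksp = [Pb^2+][OH^-]^2
With molar solubility s: [Pb^2+] = s, [OH^-] = 2s.
Substituting: Ksp = s(2s)^2 = 4s^3
s = (3.4 × 10^-16 / 4)^(1/3) = 4.4 × 10^-6 M

s ≈ 4.4 × 10^-6 M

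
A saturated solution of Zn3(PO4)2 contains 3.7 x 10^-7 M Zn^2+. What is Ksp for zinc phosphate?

Ksp ≈ 3.1 × 10^-33

Zn3(PO4)2(s) ⇌ 3 Zn^2+(aq) + 2 PO4^3-(aq)
Stoichiometry gives [PO4^3-] = (2/3)[Zn^2+] = 2.47 × 10^-7 M.
Ksp = [Zn^2+]^3[PO4^3-]^2
Ksp = (3.7 x 10^-7)^3 × (2.47 × 10^-7)^2 = 3.1 × 10^-33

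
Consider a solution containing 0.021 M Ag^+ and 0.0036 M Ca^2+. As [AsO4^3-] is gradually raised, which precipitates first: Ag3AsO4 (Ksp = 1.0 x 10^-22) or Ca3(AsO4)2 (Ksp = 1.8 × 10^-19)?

Ag3AsO4

Each salt begins to precipitate when Q = Ksp, i.e. when [AsO4^3-] reaches its threshold.
For Ag3AsO4: 1.0 x 10^-22 = (0.021)^3 × [AsO4^3-]  ⇒  [AsO4^3-] = 1.1 x 10^-17 M.
For Ca3(AsO4)2: 1.8 × 10^-19 = (0.0036)^3 × [AsO4^3-]^2  ⇒  [AsO4^3-] = 2.0 x 10^-6 M.
The salt with the lower threshold [AsO4^3-] precipitates first: Ag3AsO4.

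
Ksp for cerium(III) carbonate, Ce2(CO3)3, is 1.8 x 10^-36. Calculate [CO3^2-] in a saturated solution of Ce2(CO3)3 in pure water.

Ce2(CO3)3(s) <=> 2 Ce^3+(aq) + 3 CO3^2-(aq)
Ksp = [Ce^3+]^2[CO3^2-]^3
If s mol/L of Ce2(CO3)3 dissolves, [Ce^3+] = 2s and [CO3^2-] = 3s.
So Ksp = (2s)^2 × (3s)^3 = 108s^5
Solving, s = (1.8 x 10^-36/108)^(1/5) = 2.78 × 10^-8 M
[CO3^2-] = 3s = 8.3 × 10^-8 M

[CO3^2-] ≈ 8.3e-8 M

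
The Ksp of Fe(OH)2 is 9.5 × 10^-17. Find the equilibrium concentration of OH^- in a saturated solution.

[OH^-] ≈ 5.7 x 10^-6 M

Fe(OH)2(s) ⇌ Fe^2+(aq) + 2 OH^-(aq)
Ksp = [Fe^2+][OH^-]^2
If s mol/L of Fe(OH)2 dissolves, [Fe^2+] = s and [OH^-] = 2s.
So Ksp = s × (2s)^2 = 4s^3
s^3 = 9.5 × 10^-17 / 4, so s = 2.87 × 10^-6 M
[OH^-] = 2s = 5.7 × 10^-6 M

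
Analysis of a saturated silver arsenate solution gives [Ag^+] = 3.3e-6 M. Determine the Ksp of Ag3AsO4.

Ksp ≈ 4.0 × 10^-23

Ag3AsO4(s) ⇌ 3 Ag^+ + AsO4^3-
Stoichiometry gives [AsO4^3-] = (1/3)[Ag^+] = 1.10 × 10^-6 M.
Ksp = [Ag^+]^3[AsO4^3-]
Ksp = (3.3 × 10^-6)^3 × 1.10 × 10^-6 = 4.0 × 10^-23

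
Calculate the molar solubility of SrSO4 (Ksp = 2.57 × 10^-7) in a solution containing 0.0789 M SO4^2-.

SrSO4(s) ⇌ Sr^2+(aq) + SO4^2-(aq)
Ksp = [Sr^2+][SO4^2-]
If s mol/L dissolves here, [Sr^2+] = s, [SO4^2-] = 0.0789 + s ≈ 0.0789 (common-ion effect: SO4^2- is already 0.0789 M).
Ksp ≈ s × 0.0789
s = 3.26 × 10^-6 M
Check: s = 3.3 × 10^-6 ≪ 0.0789, so the approximation is valid.

s ≈ 3.26 x 10^-6 M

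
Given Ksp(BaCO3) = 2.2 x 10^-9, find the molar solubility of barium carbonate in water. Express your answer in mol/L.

s ≈ 4.7 × 10^-5 M

BaCO3(s) <=> Ba^2+(aq) + CO3^2-(aq)
Ksp = [Ba^2+][CO3^2-]
If s mol/L of BaCO3 dissolves, [Ba^2+] = s and [CO3^2-] = s.
Ksp = s^2
s = (2.2 x 10^-9)^(1/2) = 4.7 × 10^-5 M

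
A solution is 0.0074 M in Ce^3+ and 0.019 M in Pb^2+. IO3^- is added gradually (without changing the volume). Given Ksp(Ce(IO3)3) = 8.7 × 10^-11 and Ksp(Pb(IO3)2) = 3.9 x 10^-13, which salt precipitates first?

Pb(IO3)2

Precipitation of each salt starts when its ion product equals its Ksp.
For Ce(IO3)3: 8.7 × 10^-11 = 0.0074 × [IO3^-]^3  ⇒  [IO3^-] = 2.3 x 10^-3 M.
For Pb(IO3)2: 3.9 x 10^-13 = 0.019 × [IO3^-]^2  ⇒  [IO3^-] = 4.5 × 10^-6 M.
The salt with the lower threshold [IO3^-] precipitates first: Pb(IO3)2.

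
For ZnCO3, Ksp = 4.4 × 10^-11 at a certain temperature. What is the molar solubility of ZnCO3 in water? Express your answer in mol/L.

ZnCO3(s) ⇌ Zn^2+(aq) + CO3^2-(aq)
Ksp = [Zn^2+][CO3^2-]
Let s = molar solubility. Then [Zn^2+] = s and [CO3^2-] = s.
Ksp = (s)(s) = s^2
s = (4.4 × 10^-11)^(1/2) = 6.6 × 10^-6 M

s ≈ 6.6 × 10^-6 M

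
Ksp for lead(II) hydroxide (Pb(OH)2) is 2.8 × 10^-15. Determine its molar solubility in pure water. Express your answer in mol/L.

Pb(OH)2(s) ⇌ Pb^2+ + 2 OH^-
Ksp = [Pb^2+][OH^-]^2
Let s = molar solubility. Then [Pb^2+] = s and [OH^-] = 2s.
Substituting: Ksp = s(2s)^2 = 4s^3
Solving, s = (2.8 × 10^-15/4)^(1/3) = 8.9 × 10^-6 M

s ≈ 8.9e-6 M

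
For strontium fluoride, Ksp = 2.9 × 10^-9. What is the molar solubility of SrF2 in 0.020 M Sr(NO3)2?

s = 1.9 × 10^-4 M

SrF2(s) ⇌ Sr^2+ + 2 F^-
Ksp = [Sr^2+][F^-]^2
If s mol/L dissolves here, [Sr^2+] = 0.020 + s ≈ 0.020, [F^-] = 2s (since Sr^2+ from Sr(NO3)2 dominates).
Ksp ≈ 0.020 × (2s)^2
s = 1.9 × 10^-4 M
Check: s = 1.9 × 10^-4 ≪ 0.020, so the approximation is valid.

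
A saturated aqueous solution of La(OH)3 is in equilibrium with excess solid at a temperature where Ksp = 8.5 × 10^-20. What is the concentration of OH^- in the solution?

La(OH)3(s) ⇌ La^3+ + 3 OH^-
Ksp = [La^3+][OH^-]^3
With molar solubility s: [La^3+] = s, [OH^-] = 3s.
Ksp = s(3s)^3 = 27s^4
s = (8.5 × 10^-20 / 27)^(1/4) = 7.49 × 10^-6 M
[OH^-] = 3s = 2.2 × 10^-5 M

2.2 × 10^-5 M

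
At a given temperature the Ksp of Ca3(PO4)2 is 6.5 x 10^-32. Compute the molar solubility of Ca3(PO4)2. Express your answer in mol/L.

2.3 × 10^-7 M

Ca3(PO4)2(s) ⇌ 3 Ca^2+(aq) + 2 PO4^3-(aq)
Ksp = [Ca^2+]^3[PO4^3-]^2
If s mol/L of Ca3(PO4)2 dissolves, [Ca^2+] = 3s and [PO4^3-] = 2s.
Substituting: Ksp = (3s)^3(2s)^2 = 108s^5
s^5 = 6.5 x 10^-32 / 108, so s = 2.3 × 10^-7 M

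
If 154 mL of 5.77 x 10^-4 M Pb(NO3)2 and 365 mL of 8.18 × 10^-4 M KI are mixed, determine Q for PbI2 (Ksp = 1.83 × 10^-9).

Total volume = 154 + 365 = 519 mL.
[Pb^2+] = 5.77 × 10^-4 × (154/519) = 1.712 × 10^-4 M
[I^-] = 8.18 × 10^-4 × (365/519) = 5.753 × 10^-4 M
PbI2(s) ⇌ Pb^2+ + 2 I^-, so Q = [Pb^2+][I^-]^2
Q = (1.712 × 10^-4)(5.753 × 10^-4)^2 = 5.67 × 10^-11
Q < Ksp, so no precipitate of PbI2 forms.

Q = 5.67 × 10^-11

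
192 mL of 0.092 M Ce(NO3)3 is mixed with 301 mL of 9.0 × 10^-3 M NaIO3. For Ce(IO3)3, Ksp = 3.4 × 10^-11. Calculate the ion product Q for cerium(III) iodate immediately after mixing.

Q ≈ 5.9 x 10^-9

Total volume = 192 + 301 = 493 mL.
[Ce^3+] = 9.2 × 10^-2 × (192/493) = 3.58 × 10^-2 M
[IO3^-] = 9.0 × 10^-3 × (301/493) = 5.49 × 10^-3 M
Ce(IO3)3(s) ⇌ Ce^3+ + 3 IO3^-, so Q = [Ce^3+][IO3^-]^3
Q = (3.58 × 10^-2)(5.49 x 10^-3)^3 = 5.9 × 10^-9
Q > Ksp, so Ce(IO3)3 will precipitate.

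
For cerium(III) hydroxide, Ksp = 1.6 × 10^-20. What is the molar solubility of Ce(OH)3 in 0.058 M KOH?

s = 8.2 × 10^-17 M

Ce(OH)3(s) <=> Ce^3+(aq) + 3 OH^-(aq)
Ksp = [Ce^3+][OH^-]^3
Let s be the molar solubility in this solution. [Ce^3+] = s, [OH^-] = 0.058 + 3s ≈ 0.058 (since OH^- from KOH dominates).
Ksp ≈ s × (0.058)^3
s = 8.2 × 10^-17 M
Check: 3s = 2.5 × 10^-16 ≪ 0.058, so the approximation is valid.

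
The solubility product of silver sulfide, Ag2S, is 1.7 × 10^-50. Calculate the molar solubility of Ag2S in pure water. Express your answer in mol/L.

Ag2S(s) <=> 2 Ag^+ + S^2-
Ksp = [Ag^+]^2[S^2-]
If s mol/L of Ag2S dissolves, [Ag^+] = 2s and [S^2-] = s.
So Ksp = (2s)^2 × s = 4s^3
s^3 = 1.7 × 10^-50 / 4, so s = 1.6 x 10^-17 M

s ≈ 1.6e-17 M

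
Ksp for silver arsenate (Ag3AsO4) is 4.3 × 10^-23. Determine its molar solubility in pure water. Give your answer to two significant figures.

Ag3AsO4(s) ⇌ 3 Ag^+(aq) + AsO4^3-(aq)
Ksp = [Ag^+]^3[AsO4^3-]
For each mole of Ag3AsO4 that dissolves: [Ag^+] = 3s, [AsO4^3-] = s.
So Ksp = (3s)^3 × s = 27s^4
Solving, s = (4.3 × 10^-23/27)^(1/4) = 1.1 x 10^-6 M

s ≈ 1.1 x 10^-6 M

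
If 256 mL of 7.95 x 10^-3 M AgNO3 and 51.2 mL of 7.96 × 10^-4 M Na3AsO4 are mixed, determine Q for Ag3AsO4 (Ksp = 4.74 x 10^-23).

3.86 × 10^-11

Total volume = 256 + 51.2 = 307.2 mL.
[Ag^+] = 7.95 × 10^-3 × (256/307.2) = 6.625 x 10^-3 M
[AsO4^3-] = 7.96 × 10^-4 × (51.2/307.2) = 1.327 × 10^-4 M
Ag3AsO4(s) ⇌ 3 Ag^+(aq) + AsO4^3-(aq), so Q = [Ag^+]^3[AsO4^3-]
Q = (6.625 × 10^-3)^3(1.327 x 10^-4) = 3.86 x 10^-11
Q > Ksp, so Ag3AsO4 will precipitate.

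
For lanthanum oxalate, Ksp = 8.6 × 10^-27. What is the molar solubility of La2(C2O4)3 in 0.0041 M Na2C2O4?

s ≈ 1.8 × 10^-10 M

La2(C2O4)3(s) ⇌ 2 La^3+(aq) + 3 C2O4^2-(aq)
Ksp = [La^3+]^2[C2O4^2-]^3
Let s = moles of La2(C2O4)3 that dissolve per litre. [La^3+] = 2s, [C2O4^2-] = 0.0041 + 3s ≈ 0.0041 (common-ion effect: C2O4^2- is already 0.0041 M).
Ksp ≈ (2s)^2 × (0.0041)^3
s = 1.8 x 10^-10 M
Check: 3s = 5.3 × 10^-10 ≪ 0.0041, so the approximation is valid.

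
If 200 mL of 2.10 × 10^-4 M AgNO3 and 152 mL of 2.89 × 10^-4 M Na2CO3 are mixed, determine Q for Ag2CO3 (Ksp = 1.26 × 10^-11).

Q = 1.78 × 10^-12

Total volume = 200 + 152 = 352 mL.
[Ag^+] = 2.10 × 10^-4 × (200/352) = 1.193 x 10^-4 M
[CO3^2-] = 2.89 × 10^-4 × (152/352) = 1.248 x 10^-4 M
Ag2CO3(s) ⇌ 2 Ag^+(aq) + CO3^2-(aq), so Q = [Ag^+]^2[CO3^2-]
Q = (1.193 × 10^-4)^2(1.248 × 10^-4) = 1.78 x 10^-12
Q < Ksp, so no precipitate of Ag2CO3 forms.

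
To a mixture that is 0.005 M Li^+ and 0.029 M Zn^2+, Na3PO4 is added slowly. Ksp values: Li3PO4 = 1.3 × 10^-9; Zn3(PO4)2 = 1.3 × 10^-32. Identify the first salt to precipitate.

Zn3(PO4)2

Precipitation of each salt starts when its ion product equals its Ksp.
For Li3PO4: 1.3 × 10^-9 = (0.005)^3 × [PO4^3-]  ⇒  [PO4^3-] = 1.0 × 10^-2 M.
For Zn3(PO4)2: 1.3 × 10^-32 = (0.029)^3 × [PO4^3-]^2  ⇒  [PO4^3-] = 2.3 × 10^-14 M.
The salt with the lower threshold [PO4^3-] precipitates first: Zn3(PO4)2.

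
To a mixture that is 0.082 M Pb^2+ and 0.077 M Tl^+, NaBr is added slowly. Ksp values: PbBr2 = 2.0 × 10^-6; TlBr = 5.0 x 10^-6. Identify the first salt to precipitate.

TlBr

Precipitation of each salt starts when its ion product equals its Ksp.
For PbBr2: 2.0 × 10^-6 = 0.082 × [Br^-]^2  ⇒  [Br^-] = 4.9 × 10^-3 M.
For TlBr: 5.0 x 10^-6 = 0.077 × [Br^-]  ⇒  [Br^-] = 6.5 × 10^-5 M.
The salt with the lower threshold [Br^-] precipitates first: TlBr.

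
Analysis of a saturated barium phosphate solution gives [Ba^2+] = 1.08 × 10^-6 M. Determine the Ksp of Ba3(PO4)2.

Ksp = 6.53 × 10^-31

Ba3(PO4)2(s) ⇌ 3 Ba^2+ + 2 PO4^3-
Stoichiometry gives [PO4^3-] = (2/3)[Ba^2+] = 7.200 x 10^-7 M.
Ksp = [Ba^2+]^3[PO4^3-]^2
Ksp = (1.08 × 10^-6)^3 × (7.200 × 10^-7)^2 = 6.53 × 10^-31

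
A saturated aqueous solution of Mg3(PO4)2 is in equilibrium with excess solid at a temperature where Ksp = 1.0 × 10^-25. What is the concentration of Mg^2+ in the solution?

Mg3(PO4)2(s) ⇌ 3 Mg^2+ + 2 PO4^3-
Ksp = [Mg^2+]^3[PO4^3-]^2
Let s = molar solubility. Then [Mg^2+] = 3s and [PO4^3-] = 2s.
So Ksp = (3s)^3 × (2s)^2 = 108s^5
s = (1.0 × 10^-25 / 108)^(1/5) = 3.92 x 10^-6 M
[Mg^2+] = 3s = 1.2 × 10^-5 M

1.2 × 10^-5 M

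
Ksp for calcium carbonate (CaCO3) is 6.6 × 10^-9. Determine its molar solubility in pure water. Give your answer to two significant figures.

s ≈ 8.1 × 10^-5 M

CaCO3(s) ⇌ Ca^2+ + CO3^2-
Ksp = [Ca^2+][CO3^2-]
Let s = molar solubility. Then [Ca^2+] = s and [CO3^2-] = s.
Ksp = s × s = s^2
s = (6.6 × 10^-9)^(1/2) = 8.1 x 10^-5 M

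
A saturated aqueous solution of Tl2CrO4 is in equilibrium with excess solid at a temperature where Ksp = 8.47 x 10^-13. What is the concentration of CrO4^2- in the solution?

5.96 × 10^-5 M

Tl2CrO4(s) <=> 2 Tl^+(aq) + CrO4^2-(aq)
Ksp = [Tl^+]^2[CrO4^2-]
If s mol/L of Tl2CrO4 dissolves, [Tl^+] = 2s and [CrO4^2-] = s.
So Ksp = (2s)^2 × s = 4s^3
s^3 = 8.47 x 10^-13 / 4, so s = 5.960 × 10^-5 M
[CrO4^2-] = s = 5.96 × 10^-5 M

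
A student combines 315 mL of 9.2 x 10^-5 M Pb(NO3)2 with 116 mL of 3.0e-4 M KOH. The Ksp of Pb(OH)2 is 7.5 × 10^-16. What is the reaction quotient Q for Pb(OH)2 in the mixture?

Total volume = 315 + 116 = 431 mL.
[Pb^2+] = 9.2 × 10^-5 × (315/431) = 6.72 x 10^-5 M
[OH^-] = 3.0 × 10^-4 × (116/431) = 8.07 × 10^-5 M
Pb(OH)2(s) ⇌ Pb^2+(aq) + 2 OH^-(aq), so Q = [Pb^2+][OH^-]^2
Q = (6.72 × 10^-5)(8.07 x 10^-5)^2 = 4.4 × 10^-13
Q > Ksp, so Pb(OH)2 will precipitate.

4.4 x 10^-13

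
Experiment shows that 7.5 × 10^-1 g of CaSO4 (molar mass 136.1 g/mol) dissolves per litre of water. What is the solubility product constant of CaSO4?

3.0 x 10^-5

Molar solubility s = (7.5 × 10^-1 g/L) / (136.1 g/mol) = 5.51 x 10^-3 M.
CaSO4(s) ⇌ Ca^2+ + SO4^2-
With molar solubility s: [Ca^2+] = s, [SO4^2-] = s.
Ksp = [Ca^2+][SO4^2-]
Ksp = s × s = s^2
With s = 5.51 x 10^-3: Ksp = 3.0 × 10^-5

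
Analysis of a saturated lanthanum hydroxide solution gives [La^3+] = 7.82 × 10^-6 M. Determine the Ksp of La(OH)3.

La(OH)3(s) ⇌ La^3+ + 3 OH^-
Stoichiometry gives [OH^-] = (3/1)[La^3+] = 2.346 × 10^-5 M.
Ksp = [La^3+][OH^-]^3
Ksp = 7.82 x 10^-6 × (2.346 × 10^-5)^3 = 1.01 × 10^-19

Ksp ≈ 1.01e-19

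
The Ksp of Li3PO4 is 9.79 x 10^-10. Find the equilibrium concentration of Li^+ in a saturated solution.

[Li^+] = 7.36 x 10^-3 M

Li3PO4(s) <=> 3 Li^+(aq) + PO4^3-(aq)
Ksp = [Li^+]^3[PO4^3-]
For each mole of Li3PO4 that dissolves: [Li^+] = 3s, [PO4^3-] = s.
Substituting: Ksp = (3s)^3s = 27s^4
Solving, s = (9.79 x 10^-10/27)^(1/4) = 2.454 × 10^-3 M
[Li^+] = 3s = 7.36 × 10^-3 M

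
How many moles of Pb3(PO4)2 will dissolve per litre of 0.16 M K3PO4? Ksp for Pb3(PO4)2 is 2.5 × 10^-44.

3.3e-15 M

Pb3(PO4)2(s) ⇌ 3 Pb^2+ + 2 PO4^3-
Ksp = [Pb^2+]^3[PO4^3-]^2
Let s = moles of Pb3(PO4)2 that dissolve per litre. [Pb^2+] = 3s, [PO4^3-] = 0.16 + 2s ≈ 0.16 (Ksp is small, so little additional dissolves).
Ksp ≈ (3s)^3 × (0.16)^2
s = 3.3 × 10^-15 M
Check: 2s = 6.6 × 10^-15 ≪ 0.16, so the approximation is valid.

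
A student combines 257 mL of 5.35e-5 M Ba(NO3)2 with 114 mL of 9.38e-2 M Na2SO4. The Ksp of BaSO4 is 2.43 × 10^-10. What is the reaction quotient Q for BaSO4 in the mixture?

1.07 × 10^-6

Total volume = 257 + 114 = 371 mL.
[Ba^2+] = 5.35 × 10^-5 × (257/371) = 3.706 x 10^-5 M
[SO4^2-] = 9.38 x 10^-2 × (114/371) = 2.882 × 10^-2 M
BaSO4(s) ⇌ Ba^2+ + SO4^2-, so Q = [Ba^2+][SO4^2-]
Q = (3.706 × 10^-5)(2.882 x 10^-2) = 1.07 × 10^-6
Q > Ksp, so BaSO4 will precipitate.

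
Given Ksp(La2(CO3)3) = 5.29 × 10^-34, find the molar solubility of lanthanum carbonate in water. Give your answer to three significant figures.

s ≈ 8.67 × 10^-8 M

La2(CO3)3(s) ⇌ 2 La^3+ + 3 CO3^2-
Ksp = [La^3+]^2[CO3^2-]^3
With molar solubility s: [La^3+] = 2s, [CO3^2-] = 3s.
Substituting: Ksp = (2s)^2(3s)^3 = 108s^5
s = (5.29 × 10^-34 / 108)^(1/5) = 8.67 x 10^-8 M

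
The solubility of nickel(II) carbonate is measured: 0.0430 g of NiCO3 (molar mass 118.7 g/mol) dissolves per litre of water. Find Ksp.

Molar solubility s = (4.30 × 10^-2 g/L) / (118.7 g/mol) = 3.623 × 10^-4 M.
NiCO3(s) ⇌ Ni^2+(aq) + CO3^2-(aq)
Let s = molar solubility. Then [Ni^2+] = s and [CO3^2-] = s.
Ksp = [Ni^2+][CO3^2-]
Ksp = s × s = s^2
Ksp = (3.623 x 10^-4)^2 = 1.31 × 10^-7

Ksp = 1.31 × 10^-7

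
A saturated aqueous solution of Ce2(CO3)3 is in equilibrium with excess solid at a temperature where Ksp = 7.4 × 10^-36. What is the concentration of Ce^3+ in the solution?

Ce2(CO3)3(s) <=> 2 Ce^3+ + 3 CO3^2-
Ksp = [Ce^3+]^2[CO3^2-]^3
If s mol/L of Ce2(CO3)3 dissolves, [Ce^3+] = 2s and [CO3^2-] = 3s.
So Ksp = (2s)^2 × (3s)^3 = 108s^5
s^5 = 7.4 × 10^-36 / 108, so s = 3.69 × 10^-8 M
[Ce^3+] = 2s = 7.4 x 10^-8 M

[Ce^3+] = 7.4 x 10^-8 M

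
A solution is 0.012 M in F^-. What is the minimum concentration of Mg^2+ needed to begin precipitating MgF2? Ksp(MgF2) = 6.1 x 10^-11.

4.2 x 10^-7 M

MgF2(s) ⇌ Mg^2+ + 2 F^-
Ksp = [Mg^2+][F^-]^2
Precipitation begins when Q = Ksp. With [F^-] = 0.012 M:
6.1 x 10^-11 = (0.012)^2 × [Mg^2+]
[Mg^2+] = (6.1 x 10^-11 / 1.44 × 10^-4) = 4.2 x 10^-7 M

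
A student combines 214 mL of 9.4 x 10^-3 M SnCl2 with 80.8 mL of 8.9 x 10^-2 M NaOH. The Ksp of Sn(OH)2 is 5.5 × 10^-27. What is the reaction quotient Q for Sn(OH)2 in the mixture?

4.1 × 10^-6

Total volume = 214 + 80.8 = 294.8 mL.
[Sn^2+] = 9.4 x 10^-3 × (214/294.8) = 6.82 × 10^-3 M
[OH^-] = 8.9 x 10^-2 × (80.8/294.8) = 2.44 × 10^-2 M
Sn(OH)2(s) ⇌ Sn^2+ + 2 OH^-, so Q = [Sn^2+][OH^-]^2
Q = (6.82 × 10^-3)(2.44 × 10^-2)^2 = 4.1 × 10^-6
Q > Ksp, so Sn(OH)2 will precipitate.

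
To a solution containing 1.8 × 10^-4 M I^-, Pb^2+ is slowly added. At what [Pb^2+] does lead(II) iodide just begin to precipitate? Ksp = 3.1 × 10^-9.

PbI2(s) ⇌ Pb^2+ + 2 I^-
Ksp = [Pb^2+][I^-]^2
Precipitation begins when Q = Ksp. With [I^-] = 1.8 × 10^-4 M:
3.1 × 10^-9 = (1.8 × 10^-4)^2 × [Pb^2+]
[Pb^2+] = (3.1 × 10^-9 / 3.24 x 10^-8) = 9.6 x 10^-2 M

0.096 M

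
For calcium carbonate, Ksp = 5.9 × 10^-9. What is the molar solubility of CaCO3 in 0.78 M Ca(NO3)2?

CaCO3(s) ⇌ Ca^2+ + CO3^2-
Ksp = [Ca^2+][CO3^2-]
If s mol/L dissolves here, [Ca^2+] = 0.78 + s ≈ 0.78, [CO3^2-] = s (since Ca^2+ from Ca(NO3)2 dominates).
Ksp ≈ 0.78 × s
s = 7.6 × 10^-9 M
Check: s = 7.6 x 10^-9 ≪ 0.78, so the approximation is valid.

7.6 × 10^-9 M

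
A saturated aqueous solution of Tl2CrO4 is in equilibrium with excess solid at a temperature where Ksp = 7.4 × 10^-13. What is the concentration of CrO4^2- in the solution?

5.7e-5 M

Tl2CrO4(s) ⇌ 2 Tl^+ + CrO4^2-
Ksp = [Tl^+]^2[CrO4^2-]
Let s = molar solubility. Then [Tl^+] = 2s and [CrO4^2-] = s.
Ksp = (2s)^2s = 4s^3
s = (7.4 × 10^-13 / 4)^(1/3) = 5.70 x 10^-5 M
[CrO4^2-] = s = 5.7 × 10^-5 M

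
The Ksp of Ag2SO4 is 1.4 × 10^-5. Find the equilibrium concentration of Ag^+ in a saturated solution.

[Ag^+] ≈ 0.030 M

Ag2SO4(s) <=> 2 Ag^+(aq) + SO4^2-(aq)
Ksp = [Ag^+]^2[SO4^2-]
If s mol/L of Ag2SO4 dissolves, [Ag^+] = 2s and [SO4^2-] = s.
Substituting: Ksp = (2s)^2s = 4s^3
Solving, s = (1.4 × 10^-5/4)^(1/3) = 1.52 x 10^-2 M
[Ag^+] = 2s = 3.0 x 10^-2 M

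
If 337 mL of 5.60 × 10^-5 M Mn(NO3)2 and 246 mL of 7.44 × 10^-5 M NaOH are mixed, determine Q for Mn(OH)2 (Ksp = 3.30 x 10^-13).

Q = 3.19 × 10^-14

Total volume = 337 + 246 = 583 mL.
[Mn^2+] = 5.60 × 10^-5 × (337/583) = 3.237 × 10^-5 M
[OH^-] = 7.44 × 10^-5 × (246/583) = 3.139 x 10^-5 M
Mn(OH)2(s) ⇌ Mn^2+ + 2 OH^-, so Q = [Mn^2+][OH^-]^2
Q = (3.237 × 10^-5)(3.139 × 10^-5)^2 = 3.19 × 10^-14
Q < Ksp, so no precipitate of Mn(OH)2 forms.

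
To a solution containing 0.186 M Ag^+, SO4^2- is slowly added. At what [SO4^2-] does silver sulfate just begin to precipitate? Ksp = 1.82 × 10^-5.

[SO4^2-] = 5.26 × 10^-4 M

Ag2SO4(s) ⇌ 2 Ag^+ + SO4^2-
Ksp = [Ag^+]^2[SO4^2-]
Precipitation begins when Q = Ksp. With [Ag^+] = 0.186 M:
1.82 × 10^-5 = (0.186)^2 × [SO4^2-]
[SO4^2-] = (1.82 × 10^-5 / 3.460 × 10^-2) = 5.26 × 10^-4 M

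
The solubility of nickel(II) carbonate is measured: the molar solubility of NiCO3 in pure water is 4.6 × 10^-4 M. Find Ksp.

Ksp = 2.1 x 10^-7

NiCO3(s) <=> Ni^2+(aq) + CO3^2-(aq)
Let s = molar solubility. Then [Ni^2+] = s and [CO3^2-] = s.
Ksp = [Ni^2+][CO3^2-]
Ksp = s × s = s^2
Ksp = (4.6 × 10^-4)^2 = 2.1 × 10^-7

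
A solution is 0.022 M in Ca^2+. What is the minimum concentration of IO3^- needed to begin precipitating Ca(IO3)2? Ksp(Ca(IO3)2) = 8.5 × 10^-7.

Ca(IO3)2(s) ⇌ Ca^2+ + 2 IO3^-
Ksp = [Ca^2+][IO3^-]^2
Precipitation begins when Q = Ksp. With [Ca^2+] = 0.022 M:
8.5 × 10^-7 = (0.022) × [IO3^-]^2
[IO3^-] = (8.5 × 10^-7 / 2.2 × 10^-2)^(1/2) = 6.2 × 10^-3 M

6.2 × 10^-3 M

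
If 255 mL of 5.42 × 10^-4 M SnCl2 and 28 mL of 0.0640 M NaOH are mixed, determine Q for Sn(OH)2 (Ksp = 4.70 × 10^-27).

Q = 1.96 × 10^-8

Total volume = 255 + 28 = 283 mL.
[Sn^2+] = 5.42 × 10^-4 × (255/283) = 4.884 × 10^-4 M
[OH^-] = 6.40 × 10^-2 × (28/283) = 6.332 × 10^-3 M
Sn(OH)2(s) ⇌ Sn^2+ + 2 OH^-, so Q = [Sn^2+][OH^-]^2
Q = (4.884 × 10^-4)(6.332 x 10^-3)^2 = 1.96 × 10^-8
Q > Ksp, so Sn(OH)2 will precipitate.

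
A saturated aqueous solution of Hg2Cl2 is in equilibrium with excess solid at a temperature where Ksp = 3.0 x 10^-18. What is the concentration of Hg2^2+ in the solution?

Hg2Cl2(s) ⇌ Hg2^2+ + 2 Cl^-
Ksp = [Hg2^2+][Cl^-]^2
If s mol/L of Hg2Cl2 dissolves, [Hg2^2+] = s and [Cl^-] = 2s.
So Ksp = s × (2s)^2 = 4s^3
Solving, s = (3.0 x 10^-18/4)^(1/3) = 9.09 × 10^-7 M
[Hg2^2+] = s = 9.1 × 10^-7 M

9.1 × 10^-7 M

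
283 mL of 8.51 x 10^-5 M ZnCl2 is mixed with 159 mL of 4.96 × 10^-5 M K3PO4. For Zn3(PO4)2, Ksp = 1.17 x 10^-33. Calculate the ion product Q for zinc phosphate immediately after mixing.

Q = 5.15 × 10^-23

Total volume = 283 + 159 = 442 mL.
[Zn^2+] = 8.51 × 10^-5 × (283/442) = 5.449 x 10^-5 M
[PO4^3-] = 4.96 x 10^-5 × (159/442) = 1.784 × 10^-5 M
Zn3(PO4)2(s) ⇌ 3 Zn^2+(aq) + 2 PO4^3-(aq), so Q = [Zn^2+]^3[PO4^3-]^2
Q = (5.449 x 10^-5)^3(1.784 x 10^-5)^2 = 5.15 × 10^-23
Q > Ksp, so Zn3(PO4)2 will precipitate.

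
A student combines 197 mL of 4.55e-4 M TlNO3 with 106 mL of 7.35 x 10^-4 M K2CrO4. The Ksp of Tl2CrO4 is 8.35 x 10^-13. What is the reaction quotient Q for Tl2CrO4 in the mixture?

Total volume = 197 + 106 = 303 mL.
[Tl^+] = 4.55 × 10^-4 × (197/303) = 2.958 × 10^-4 M
[CrO4^2-] = 7.35 × 10^-4 × (106/303) = 2.571 x 10^-4 M
Tl2CrO4(s) ⇌ 2 Tl^+(aq) + CrO4^2-(aq), so Q = [Tl^+]^2[CrO4^2-]
Q = (2.958 x 10^-4)^2(2.571 x 10^-4) = 2.25 × 10^-11
Q > Ksp, so Tl2CrO4 will precipitate.

Q = 2.25e-11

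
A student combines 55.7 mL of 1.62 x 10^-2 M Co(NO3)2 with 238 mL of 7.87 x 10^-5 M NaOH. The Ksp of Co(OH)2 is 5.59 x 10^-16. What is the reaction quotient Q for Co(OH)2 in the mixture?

Q = 1.25e-11

Total volume = 55.7 + 238 = 293.7 mL.
[Co^2+] = 1.62 × 10^-2 × (55.7/293.7) = 3.072 x 10^-3 M
[OH^-] = 7.87 × 10^-5 × (238/293.7) = 6.377 × 10^-5 M
Co(OH)2(s) ⇌ Co^2+(aq) + 2 OH^-(aq), so Q = [Co^2+][OH^-]^2
Q = (3.072 × 10^-3)(6.377 x 10^-5)^2 = 1.25 × 10^-11
Q > Ksp, so Co(OH)2 will precipitate.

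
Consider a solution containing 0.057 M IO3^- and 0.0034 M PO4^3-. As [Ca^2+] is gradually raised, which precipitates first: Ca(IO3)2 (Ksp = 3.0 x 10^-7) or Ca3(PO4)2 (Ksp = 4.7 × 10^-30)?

Precipitation of each salt starts when its ion product equals its Ksp.
For Ca(IO3)2: 3.0 x 10^-7 = (0.057)^2 × [Ca^2+]  ⇒  [Ca^2+] = 9.2 × 10^-5 M.
For Ca3(PO4)2: 4.7 × 10^-30 = (0.0034)^2 × [Ca^2+]^3  ⇒  [Ca^2+] = 7.4 × 10^-9 M.
The salt with the lower threshold [Ca^2+] precipitates first: Ca3(PO4)2.

Ca3(PO4)2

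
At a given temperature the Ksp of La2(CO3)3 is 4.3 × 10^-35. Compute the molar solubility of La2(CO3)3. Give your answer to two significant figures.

5.2e-8 M

La2(CO3)3(s) ⇌ 2 La^3+(aq) + 3 CO3^2-(aq)
Ksp = [La^3+]^2[CO3^2-]^3
With molar solubility s: [La^3+] = 2s, [CO3^2-] = 3s.
So Ksp = (2s)^2 × (3s)^3 = 108s^5
s = (4.3 × 10^-35 / 108)^(1/5) = 5.2 × 10^-8 M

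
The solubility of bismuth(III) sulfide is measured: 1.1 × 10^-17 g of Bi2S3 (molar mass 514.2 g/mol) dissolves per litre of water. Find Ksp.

Molar solubility s = (1.1 x 10^-17 g/L) / (514.2 g/mol) = 2.14 x 10^-20 M.
Bi2S3(s) ⇌ 2 Bi^3+ + 3 S^2-
Let s = molar solubility. Then [Bi^3+] = 2s and [S^2-] = 3s.
Ksp = [Bi^3+]^2[S^2-]^3
Ksp = (2s)^2(3s)^3 = 108s^5
With s = 2.14 x 10^-20: Ksp = 4.8 × 10^-97

Ksp ≈ 4.8 × 10^-97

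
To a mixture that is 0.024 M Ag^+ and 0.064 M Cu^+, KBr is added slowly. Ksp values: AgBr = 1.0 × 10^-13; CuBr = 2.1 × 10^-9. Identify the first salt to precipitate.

Each salt begins to precipitate when Q = Ksp, i.e. when [Br^-] reaches its threshold.
For AgBr: 1.0 × 10^-13 = 0.024 × [Br^-]  ⇒  [Br^-] = 4.2 x 10^-12 M.
For CuBr: 2.1 × 10^-9 = 0.064 × [Br^-]  ⇒  [Br^-] = 3.3 × 10^-8 M.
The salt with the lower threshold [Br^-] precipitates first: AgBr.

AgBr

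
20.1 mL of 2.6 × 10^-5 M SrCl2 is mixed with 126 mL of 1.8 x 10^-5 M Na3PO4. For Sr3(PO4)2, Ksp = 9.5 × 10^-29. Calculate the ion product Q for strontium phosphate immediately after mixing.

Total volume = 20.1 + 126 = 146.1 mL.
[Sr^2+] = 2.6 × 10^-5 × (20.1/146.1) = 3.58 x 10^-6 M
[PO4^3-] = 1.8 × 10^-5 × (126/146.1) = 1.55 × 10^-5 M
Sr3(PO4)2(s) <=> 3 Sr^2+ + 2 PO4^3-, so Q = [Sr^2+]^3[PO4^3-]^2
Q = (3.58 × 10^-6)^3(1.55 × 10^-5)^2 = 1.1 x 10^-26
Q > Ksp, so Sr3(PO4)2 will precipitate.

Q ≈ 1.1e-26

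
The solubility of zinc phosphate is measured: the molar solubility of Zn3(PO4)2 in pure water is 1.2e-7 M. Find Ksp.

Ksp ≈ 2.7 × 10^-33

Zn3(PO4)2(s) <=> 3 Zn^2+ + 2 PO4^3-
Let s = molar solubility. Then [Zn^2+] = 3s and [PO4^3-] = 2s.
Ksp = [Zn^2+]^3[PO4^3-]^2
So Ksp = (3s)^3 × (2s)^2 = 108s^5
With s = 1.2 × 10^-7: Ksp = 2.7 × 10^-33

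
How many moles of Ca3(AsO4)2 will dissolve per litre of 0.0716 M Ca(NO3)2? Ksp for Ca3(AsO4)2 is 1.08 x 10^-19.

Ca3(AsO4)2(s) ⇌ 3 Ca^2+(aq) + 2 AsO4^3-(aq)
Ksp = [Ca^2+]^3[AsO4^3-]^2
Let s = moles of Ca3(AsO4)2 that dissolve per litre. [Ca^2+] = 0.0716 + 3s ≈ 0.0716, [AsO4^3-] = 2s (common-ion effect: Ca^2+ is already 0.0716 M).
Ksp ≈ (0.0716)^3 × (2s)^2
s = 8.58 × 10^-9 M
Check: 3s = 2.6 × 10^-8 ≪ 0.0716, so the approximation is valid.

s ≈ 8.58 × 10^-9 M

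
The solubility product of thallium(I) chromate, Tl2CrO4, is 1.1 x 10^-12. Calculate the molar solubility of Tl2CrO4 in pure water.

Tl2CrO4(s) <=> 2 Tl^+ + CrO4^2-
Ksp = [Tl^+]^2[CrO4^2-]
For each mole of Tl2CrO4 that dissolves: [Tl^+] = 2s, [CrO4^2-] = s.
So Ksp = (2s)^2 × s = 4s^3
Solving, s = (1.1 x 10^-12/4)^(1/3) = 6.5 x 10^-5 M

s = 6.5 × 10^-5 M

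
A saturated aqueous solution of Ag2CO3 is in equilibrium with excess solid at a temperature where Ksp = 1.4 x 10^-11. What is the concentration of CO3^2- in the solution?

1.5 × 10^-4 M

Ag2CO3(s) ⇌ 2 Ag^+ + CO3^2-
Ksp = [Ag^+]^2[CO3^2-]
If s mol/L of Ag2CO3 dissolves, [Ag^+] = 2s and [CO3^2-] = s.
So Ksp = (2s)^2 × s = 4s^3
s = (1.4 x 10^-11 / 4)^(1/3) = 1.52 × 10^-4 M
[CO3^2-] = s = 1.5 x 10^-4 M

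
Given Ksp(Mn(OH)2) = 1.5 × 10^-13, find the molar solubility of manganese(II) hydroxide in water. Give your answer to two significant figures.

s = 3.3e-5 M

Mn(OH)2(s) ⇌ Mn^2+ + 2 OH^-
Ksp = [Mn^2+][OH^-]^2
Let s = molar solubility. Then [Mn^2+] = s and [OH^-] = 2s.
So Ksp = s × (2s)^2 = 4s^3
Solving, s = (1.5 × 10^-13/4)^(1/3) = 3.3 × 10^-5 M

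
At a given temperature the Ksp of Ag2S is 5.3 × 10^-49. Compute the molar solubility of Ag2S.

s ≈ 5.1 x 10^-17 M

Ag2S(s) <=> 2 Ag^+ + S^2-
Ksp = [Ag^+]^2[S^2-]
For each mole of Ag2S that dissolves: [Ag^+] = 2s, [S^2-] = s.
Substituting: Ksp = (2s)^2s = 4s^3
s = (5.3 × 10^-49 / 4)^(1/3) = 5.1 × 10^-17 M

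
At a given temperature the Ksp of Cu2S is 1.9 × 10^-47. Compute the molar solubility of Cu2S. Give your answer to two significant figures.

Cu2S(s) ⇌ 2 Cu^+(aq) + S^2-(aq)
Ksp = [Cu^+]^2[S^2-]
If s mol/L of Cu2S dissolves, [Cu^+] = 2s and [S^2-] = s.
Substituting: Ksp = (2s)^2s = 4s^3
s^3 = 1.9 × 10^-47 / 4, so s = 1.7 x 10^-16 M

s ≈ 1.7e-16 M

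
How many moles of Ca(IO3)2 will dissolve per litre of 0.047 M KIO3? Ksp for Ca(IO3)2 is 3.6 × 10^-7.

Ca(IO3)2(s) ⇌ Ca^2+ + 2 IO3^-
Ksp = [Ca^2+][IO3^-]^2
Let s = moles of Ca(IO3)2 that dissolve per litre. [Ca^2+] = s, [IO3^-] = 0.047 + 2s ≈ 0.047 (common-ion effect: IO3^- is already 0.047 M).
Ksp ≈ s × (0.047)^2
s = 1.6 × 10^-4 M
Check: 2s = 3.3 × 10^-4 ≪ 0.047, so the approximation is valid.

s ≈ 1.6 x 10^-4 M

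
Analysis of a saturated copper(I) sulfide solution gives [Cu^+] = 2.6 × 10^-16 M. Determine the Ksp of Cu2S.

Ksp ≈ 8.8e-48

Cu2S(s) <=> 2 Cu^+ + S^2-
Stoichiometry gives [S^2-] = (1/2)[Cu^+] = 1.30 × 10^-16 M.
Ksp = [Cu^+]^2[S^2-]
Ksp = (2.6 × 10^-16)^2 × 1.30 × 10^-16 = 8.8 × 10^-48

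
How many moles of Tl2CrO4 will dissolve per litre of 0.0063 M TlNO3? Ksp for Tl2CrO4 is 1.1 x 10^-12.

2.8 × 10^-8 M

Tl2CrO4(s) ⇌ 2 Tl^+(aq) + CrO4^2-(aq)
Ksp = [Tl^+]^2[CrO4^2-]
Let s = moles of Tl2CrO4 that dissolve per litre. [Tl^+] = 0.0063 + 2s ≈ 0.0063, [CrO4^2-] = s (since Tl^+ from TlNO3 dominates).
Ksp ≈ (0.0063)^2 × s
s = 2.8 × 10^-8 M
Check: 2s = 5.5 × 10^-8 ≪ 0.0063, so the approximation is valid.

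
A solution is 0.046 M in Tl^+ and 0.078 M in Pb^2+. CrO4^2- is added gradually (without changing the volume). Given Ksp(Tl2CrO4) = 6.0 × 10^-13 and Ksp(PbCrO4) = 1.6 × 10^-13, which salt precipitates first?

Each salt begins to precipitate when Q = Ksp, i.e. when [CrO4^2-] reaches its threshold.
For Tl2CrO4: 6.0 × 10^-13 = (0.046)^2 × [CrO4^2-]  ⇒  [CrO4^2-] = 2.8 × 10^-10 M.
For PbCrO4: 1.6 × 10^-13 = 0.078 × [CrO4^2-]  ⇒  [CrO4^2-] = 2.1 × 10^-12 M.
The salt with the lower threshold [CrO4^2-] precipitates first: PbCrO4.

PbCrO4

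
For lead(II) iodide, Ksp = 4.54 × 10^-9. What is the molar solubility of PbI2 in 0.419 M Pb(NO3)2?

PbI2(s) ⇌ Pb^2+(aq) + 2 I^-(aq)
Ksp = [Pb^2+][I^-]^2
If s mol/L dissolves here, [Pb^2+] = 0.419 + s ≈ 0.419, [I^-] = 2s (common-ion effect: Pb^2+ is already 0.419 M).
Ksp ≈ 0.419 × (2s)^2
s = 5.20 × 10^-5 M
Check: s = 5.2 × 10^-5 ≪ 0.419, so the approximation is valid.

5.20 × 10^-5 M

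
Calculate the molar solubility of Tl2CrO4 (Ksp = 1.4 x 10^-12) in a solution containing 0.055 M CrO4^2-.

Tl2CrO4(s) ⇌ 2 Tl^+(aq) + CrO4^2-(aq)
Ksp = [Tl^+]^2[CrO4^2-]
Let s = moles of Tl2CrO4 that dissolve per litre. [Tl^+] = 2s, [CrO4^2-] = 0.055 + s ≈ 0.055 (Ksp is small, so little additional dissolves).
Ksp ≈ (2s)^2 × 0.055
s = 2.5 × 10^-6 M
Check: s = 2.5 × 10^-6 ≪ 0.055, so the approximation is valid.

s = 2.5e-6 M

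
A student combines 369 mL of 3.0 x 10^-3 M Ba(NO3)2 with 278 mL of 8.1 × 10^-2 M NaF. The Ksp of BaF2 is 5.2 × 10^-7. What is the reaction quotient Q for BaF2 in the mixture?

Total volume = 369 + 278 = 647 mL.
[Ba^2+] = 3.0 x 10^-3 × (369/647) = 1.71 × 10^-3 M
[F^-] = 8.1 x 10^-2 × (278/647) = 3.48 × 10^-2 M
BaF2(s) ⇌ Ba^2+(aq) + 2 F^-(aq), so Q = [Ba^2+][F^-]^2
Q = (1.71 x 10^-3)(3.48 × 10^-2)^2 = 2.1 × 10^-6
Q > Ksp, so BaF2 will precipitate.

2.1 × 10^-6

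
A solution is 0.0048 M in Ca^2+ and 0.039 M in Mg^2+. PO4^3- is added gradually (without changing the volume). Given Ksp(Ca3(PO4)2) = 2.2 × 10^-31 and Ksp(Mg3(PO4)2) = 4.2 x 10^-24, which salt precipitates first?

Precipitation of each salt starts when its ion product equals its Ksp.
For Ca3(PO4)2: 2.2 × 10^-31 = (0.0048)^3 × [PO4^3-]^2  ⇒  [PO4^3-] = 1.4 x 10^-12 M.
For Mg3(PO4)2: 4.2 x 10^-24 = (0.039)^3 × [PO4^3-]^2  ⇒  [PO4^3-] = 2.7 × 10^-10 M.
The salt with the lower threshold [PO4^3-] precipitates first: Ca3(PO4)2.

Ca3(PO4)2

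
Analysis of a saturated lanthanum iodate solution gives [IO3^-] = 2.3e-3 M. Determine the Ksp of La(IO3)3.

La(IO3)3(s) <=> La^3+(aq) + 3 IO3^-(aq)
Stoichiometry gives [La^3+] = (1/3)[IO3^-] = 7.67 × 10^-4 M.
Ksp = [La^3+][IO3^-]^3
Ksp = 7.67 × 10^-4 × (2.3 × 10^-3)^3 = 9.3 x 10^-12

Ksp ≈ 9.3e-12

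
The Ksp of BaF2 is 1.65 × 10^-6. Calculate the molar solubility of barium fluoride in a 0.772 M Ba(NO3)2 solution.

s ≈ 7.31 × 10^-4 M

BaF2(s) ⇌ Ba^2+ + 2 F^-
Ksp = [Ba^2+][F^-]^2
Let s be the molar solubility in this solution. [Ba^2+] = 0.772 + s ≈ 0.772, [F^-] = 2s (since Ba^2+ from Ba(NO3)2 dominates).
Ksp ≈ 0.772 × (2s)^2
s = 7.31 × 10^-4 M
Check: s = 7.3 x 10^-4 ≪ 0.772, so the approximation is valid.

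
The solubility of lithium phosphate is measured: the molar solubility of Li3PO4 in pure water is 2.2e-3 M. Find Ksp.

Li3PO4(s) <=> 3 Li^+(aq) + PO4^3-(aq)
For each mole of Li3PO4 that dissolves: [Li^+] = 3s, [PO4^3-] = s.
Ksp = [Li^+]^3[PO4^3-]
Ksp = (3s)^3s = 27s^4
Ksp = 27 × (2.2 × 10^-3)^4 = 6.3 x 10^-10

Ksp = 6.3 × 10^-10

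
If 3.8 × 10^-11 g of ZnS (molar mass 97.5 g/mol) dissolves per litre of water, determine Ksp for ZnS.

Ksp ≈ 1.5 × 10^-25

Molar solubility s = (3.8 × 10^-11 g/L) / (97.5 g/mol) = 3.90 × 10^-13 M.
ZnS(s) ⇌ Zn^2+ + S^2-
For each mole of ZnS that dissolves: [Zn^2+] = s, [S^2-] = s.
Ksp = [Zn^2+][S^2-]
Ksp = (s)(s) = s^2
With s = 3.90 × 10^-13: Ksp = 1.5 × 10^-25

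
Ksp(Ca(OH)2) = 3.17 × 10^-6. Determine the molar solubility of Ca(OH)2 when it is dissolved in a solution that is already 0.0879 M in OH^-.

4.10 × 10^-4 M

Ca(OH)2(s) ⇌ Ca^2+ + 2 OH^-
Ksp = [Ca^2+][OH^-]^2
Let s = moles of Ca(OH)2 that dissolve per litre. [Ca^2+] = s, [OH^-] = 0.0879 + 2s ≈ 0.0879 (common-ion effect: OH^- is already 0.0879 M).
Ksp ≈ s × (0.0879)^2
s = 4.10 x 10^-4 M
Check: 2s = 8.2 x 10^-4 ≪ 0.0879, so the approximation is valid.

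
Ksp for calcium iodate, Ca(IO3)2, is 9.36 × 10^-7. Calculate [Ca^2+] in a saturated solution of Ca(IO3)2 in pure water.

Ca(IO3)2(s) <=> Ca^2+ + 2 IO3^-
Ksp = [Ca^2+][IO3^-]^2
For each mole of Ca(IO3)2 that dissolves: [Ca^2+] = s, [IO3^-] = 2s.
Ksp = s(2s)^2 = 4s^3
s^3 = 9.36 × 10^-7 / 4, so s = 6.162 × 10^-3 M
[Ca^2+] = s = 6.16 × 10^-3 M

[Ca^2+] ≈ 6.16e-3 M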